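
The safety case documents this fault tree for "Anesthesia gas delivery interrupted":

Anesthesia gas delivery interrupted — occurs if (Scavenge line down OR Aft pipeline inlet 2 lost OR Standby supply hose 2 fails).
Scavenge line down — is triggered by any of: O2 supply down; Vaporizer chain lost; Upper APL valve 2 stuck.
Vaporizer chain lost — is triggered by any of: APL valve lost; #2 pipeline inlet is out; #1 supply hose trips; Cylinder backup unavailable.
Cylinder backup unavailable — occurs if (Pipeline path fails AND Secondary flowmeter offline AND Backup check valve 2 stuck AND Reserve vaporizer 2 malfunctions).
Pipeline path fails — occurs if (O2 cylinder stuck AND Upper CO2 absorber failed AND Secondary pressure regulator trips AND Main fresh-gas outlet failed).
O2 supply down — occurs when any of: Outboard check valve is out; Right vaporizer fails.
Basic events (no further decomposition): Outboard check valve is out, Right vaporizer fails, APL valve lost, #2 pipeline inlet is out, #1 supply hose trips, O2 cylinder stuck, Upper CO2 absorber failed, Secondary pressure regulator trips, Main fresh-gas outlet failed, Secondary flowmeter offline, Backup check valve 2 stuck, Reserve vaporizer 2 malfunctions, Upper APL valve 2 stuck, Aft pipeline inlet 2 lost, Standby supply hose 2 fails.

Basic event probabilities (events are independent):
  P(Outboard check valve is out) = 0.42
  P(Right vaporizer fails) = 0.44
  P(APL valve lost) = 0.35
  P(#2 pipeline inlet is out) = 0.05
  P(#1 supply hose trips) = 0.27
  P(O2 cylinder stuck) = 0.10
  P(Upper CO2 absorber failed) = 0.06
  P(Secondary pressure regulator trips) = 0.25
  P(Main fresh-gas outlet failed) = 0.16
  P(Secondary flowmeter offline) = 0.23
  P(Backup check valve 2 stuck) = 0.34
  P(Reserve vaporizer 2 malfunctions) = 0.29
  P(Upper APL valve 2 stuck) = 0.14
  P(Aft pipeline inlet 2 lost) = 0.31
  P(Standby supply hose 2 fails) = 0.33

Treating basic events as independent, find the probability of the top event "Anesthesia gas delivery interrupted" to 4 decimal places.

0.9418

P(O2 supply down) [OR] = 1 − (1−0.42) × (1−0.44) = 0.675200
P(Pipeline path fails) [AND] = 0.10 × 0.06 × 0.25 × 0.16 = 0.000240
P(Cylinder backup unavailable) [AND] = 0.000240 × 0.23 × 0.34 × 0.29 = 0.000005
P(Vaporizer chain lost) [OR] = 1 − (1−0.35) × (1−0.05) × (1−0.27) × (1−0.000005) = 0.549227
P(Scavenge line down) [OR] = 1 − (1−0.675200) × (1−0.549227) × (1−0.14) = 0.874086
P(Anesthesia gas delivery interrupted) [OR] = 1 − (1−0.874086) × (1−0.31) × (1−0.33) = 0.941790
Rounded to 4 decimal places: P(Anesthesia gas delivery interrupted) ≈ 0.9418.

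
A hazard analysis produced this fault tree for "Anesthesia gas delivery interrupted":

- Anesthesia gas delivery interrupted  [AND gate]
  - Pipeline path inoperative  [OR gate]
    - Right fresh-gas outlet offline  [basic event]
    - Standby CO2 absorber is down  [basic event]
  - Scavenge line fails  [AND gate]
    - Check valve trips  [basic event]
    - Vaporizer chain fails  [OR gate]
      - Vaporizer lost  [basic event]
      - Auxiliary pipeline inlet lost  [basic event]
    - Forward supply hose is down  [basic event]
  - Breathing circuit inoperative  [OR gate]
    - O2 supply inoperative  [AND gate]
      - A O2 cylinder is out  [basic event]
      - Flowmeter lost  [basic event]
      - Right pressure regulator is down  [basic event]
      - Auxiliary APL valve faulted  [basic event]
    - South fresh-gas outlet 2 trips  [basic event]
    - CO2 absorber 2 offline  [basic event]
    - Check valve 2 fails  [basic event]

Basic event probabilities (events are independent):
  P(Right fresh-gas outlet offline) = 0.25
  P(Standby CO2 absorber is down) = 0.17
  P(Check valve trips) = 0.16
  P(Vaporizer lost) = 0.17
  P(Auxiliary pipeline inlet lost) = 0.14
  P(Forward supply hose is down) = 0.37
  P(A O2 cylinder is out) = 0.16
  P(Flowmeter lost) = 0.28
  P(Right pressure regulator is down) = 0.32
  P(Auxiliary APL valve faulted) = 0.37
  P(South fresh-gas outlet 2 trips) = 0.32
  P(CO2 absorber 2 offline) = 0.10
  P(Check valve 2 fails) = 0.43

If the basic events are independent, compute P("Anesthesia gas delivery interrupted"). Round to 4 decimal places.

P(Pipeline path inoperative) [OR] = 1 − (1−0.25) × (1−0.17) = 0.377500
P(Vaporizer chain fails) [OR] = 1 − (1−0.17) × (1−0.14) = 0.286200
P(Scavenge line fails) [AND] = 0.16 × 0.286200 × 0.37 = 0.016943
P(O2 supply inoperative) [AND] = 0.16 × 0.28 × 0.32 × 0.37 = 0.005304
P(Breathing circuit inoperative) [OR] = 1 − (1−0.005304) × (1−0.32) × (1−0.10) × (1−0.43) = 0.653010
P(Anesthesia gas delivery interrupted) [AND] = 0.377500 × 0.016943 × 0.653010 = 0.004177
Rounded to 4 decimal places: P(Anesthesia gas delivery interrupted) ≈ 0.0042.

0.0042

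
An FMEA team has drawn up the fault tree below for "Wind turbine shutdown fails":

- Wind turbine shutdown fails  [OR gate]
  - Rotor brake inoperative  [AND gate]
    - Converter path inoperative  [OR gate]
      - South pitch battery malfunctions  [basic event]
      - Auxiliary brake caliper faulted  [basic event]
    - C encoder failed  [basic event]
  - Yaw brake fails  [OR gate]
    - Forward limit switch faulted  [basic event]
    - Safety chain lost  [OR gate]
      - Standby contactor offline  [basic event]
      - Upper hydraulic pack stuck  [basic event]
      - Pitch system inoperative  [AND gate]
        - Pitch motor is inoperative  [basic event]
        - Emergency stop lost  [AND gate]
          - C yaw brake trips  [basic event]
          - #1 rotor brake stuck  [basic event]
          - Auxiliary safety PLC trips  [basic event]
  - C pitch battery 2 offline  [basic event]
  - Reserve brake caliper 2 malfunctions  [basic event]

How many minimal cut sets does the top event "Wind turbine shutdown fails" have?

Converter path inoperative [OR]: union of children's cut sets → 2 cut set(s).
Rotor brake inoperative [AND]: one cut set from each child combined → 2 × 1 = 2 cut set(s).
Emergency stop lost [AND]: one cut set from each child combined → 1 × 1 × 1 = 1 cut set(s).
Pitch system inoperative [AND]: one cut set from each child combined → 1 × 1 = 1 cut set(s).
Safety chain lost [OR]: union of children's cut sets → 3 cut set(s).
Yaw brake fails [OR]: union of children's cut sets → 4 cut set(s).
Wind turbine shutdown fails [OR]: union of children's cut sets → 8 cut set(s).
Minimal cut sets: {C encoder failed, South pitch battery malfunctions}; {Auxiliary brake caliper faulted, C encoder failed}; {Forward limit switch faulted}; {Standby contactor offline}; {Upper hydraulic pack stuck}; {#1 rotor brake stuck, Auxiliary safety PLC trips, C yaw brake trips, Pitch motor is inoperative}; {C pitch battery 2 offline}; {Reserve brake caliper 2 malfunctions}.

8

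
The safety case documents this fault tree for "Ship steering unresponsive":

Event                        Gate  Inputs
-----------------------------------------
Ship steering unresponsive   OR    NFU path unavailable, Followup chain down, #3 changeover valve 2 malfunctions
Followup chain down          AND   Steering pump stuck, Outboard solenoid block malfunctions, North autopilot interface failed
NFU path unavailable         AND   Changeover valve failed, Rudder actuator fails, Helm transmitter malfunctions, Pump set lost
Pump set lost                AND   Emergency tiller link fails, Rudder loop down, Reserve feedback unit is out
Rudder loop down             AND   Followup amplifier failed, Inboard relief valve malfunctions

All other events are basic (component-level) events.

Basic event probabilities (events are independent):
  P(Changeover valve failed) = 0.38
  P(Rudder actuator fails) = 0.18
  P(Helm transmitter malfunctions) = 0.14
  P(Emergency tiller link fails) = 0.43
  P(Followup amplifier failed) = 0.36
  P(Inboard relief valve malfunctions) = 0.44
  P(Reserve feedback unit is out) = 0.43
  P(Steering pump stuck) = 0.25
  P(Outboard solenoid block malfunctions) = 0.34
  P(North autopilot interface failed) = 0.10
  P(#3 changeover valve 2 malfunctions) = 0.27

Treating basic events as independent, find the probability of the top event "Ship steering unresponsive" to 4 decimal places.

0.2764

P(Rudder loop down) [AND] = 0.36 × 0.44 = 0.158400
P(Pump set lost) [AND] = 0.43 × 0.158400 × 0.43 = 0.029288
P(NFU path unavailable) [AND] = 0.38 × 0.18 × 0.14 × 0.029288 = 0.000280
P(Followup chain down) [AND] = 0.25 × 0.34 × 0.10 = 0.008500
P(Ship steering unresponsive) [OR] = 1 − (1−0.000280) × (1−0.008500) × (1−0.27) = 0.276408
Rounded to 4 decimal places: P(Ship steering unresponsive) ≈ 0.2764.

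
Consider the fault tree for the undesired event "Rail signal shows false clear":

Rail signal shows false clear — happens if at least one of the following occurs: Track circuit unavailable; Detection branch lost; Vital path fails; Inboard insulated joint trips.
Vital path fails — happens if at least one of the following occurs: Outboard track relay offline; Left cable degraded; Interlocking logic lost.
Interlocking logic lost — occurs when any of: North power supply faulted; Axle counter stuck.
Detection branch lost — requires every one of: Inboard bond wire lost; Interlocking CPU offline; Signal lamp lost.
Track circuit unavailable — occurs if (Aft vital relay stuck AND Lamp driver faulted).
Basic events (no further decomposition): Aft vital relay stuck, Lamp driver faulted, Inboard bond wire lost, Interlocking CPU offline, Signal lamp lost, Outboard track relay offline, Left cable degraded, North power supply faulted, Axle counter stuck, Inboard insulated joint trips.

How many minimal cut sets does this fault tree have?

Track circuit unavailable [AND]: one cut set from each child combined → 1 × 1 = 1 cut set(s).
Detection branch lost [AND]: one cut set from each child combined → 1 × 1 × 1 = 1 cut set(s).
Interlocking logic lost [OR]: union of children's cut sets → 2 cut set(s).
Vital path fails [OR]: union of children's cut sets → 4 cut set(s).
Rail signal shows false clear [OR]: union of children's cut sets → 7 cut set(s).
Minimal cut sets: {Aft vital relay stuck, Lamp driver faulted}; {Inboard bond wire lost, Interlocking CPU offline, Signal lamp lost}; {Outboard track relay offline}; {Left cable degraded}; {North power supply faulted}; {Axle counter stuck}; {Inboard insulated joint trips}.

7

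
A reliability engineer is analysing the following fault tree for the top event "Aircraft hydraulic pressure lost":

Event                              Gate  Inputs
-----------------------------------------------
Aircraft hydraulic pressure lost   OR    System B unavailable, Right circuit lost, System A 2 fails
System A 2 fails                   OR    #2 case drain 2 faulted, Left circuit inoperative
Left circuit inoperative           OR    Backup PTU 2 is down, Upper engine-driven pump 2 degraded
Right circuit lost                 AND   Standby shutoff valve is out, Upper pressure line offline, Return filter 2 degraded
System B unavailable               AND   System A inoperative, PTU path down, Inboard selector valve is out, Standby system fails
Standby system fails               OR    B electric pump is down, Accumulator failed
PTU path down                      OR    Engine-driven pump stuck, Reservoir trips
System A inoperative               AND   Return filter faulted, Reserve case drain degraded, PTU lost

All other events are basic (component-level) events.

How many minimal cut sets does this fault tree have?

8

System A inoperative [AND]: one cut set from each child combined → 1 × 1 × 1 = 1 cut set(s).
PTU path down [OR]: union of children's cut sets → 2 cut set(s).
Standby system fails [OR]: union of children's cut sets → 2 cut set(s).
System B unavailable [AND]: one cut set from each child combined → 1 × 2 × 1 × 2 = 4 cut set(s).
Right circuit lost [AND]: one cut set from each child combined → 1 × 1 × 1 = 1 cut set(s).
Left circuit inoperative [OR]: union of children's cut sets → 2 cut set(s).
System A 2 fails [OR]: union of children's cut sets → 3 cut set(s).
Aircraft hydraulic pressure lost [OR]: union of children's cut sets → 8 cut set(s).
Minimal cut sets: {B electric pump is down, Engine-driven pump stuck, Inboard selector valve is out, PTU lost, Reserve case drain degraded, Return filter faulted}; {Accumulator failed, Engine-driven pump stuck, Inboard selector valve is out, PTU lost, Reserve case drain degraded, Return filter faulted}; {B electric pump is down, Inboard selector valve is out, PTU lost, Reserve case drain degraded, Reservoir trips, Return filter faulted}; {Accumulator failed, Inboard selector valve is out, PTU lost, Reserve case drain degraded, Reservoir trips, Return filter faulted}; {Return filter 2 degraded, Standby shutoff valve is out, Upper pressure line offline}; {#2 case drain 2 faulted}; {Backup PTU 2 is down}; {Upper engine-driven pump 2 degraded}.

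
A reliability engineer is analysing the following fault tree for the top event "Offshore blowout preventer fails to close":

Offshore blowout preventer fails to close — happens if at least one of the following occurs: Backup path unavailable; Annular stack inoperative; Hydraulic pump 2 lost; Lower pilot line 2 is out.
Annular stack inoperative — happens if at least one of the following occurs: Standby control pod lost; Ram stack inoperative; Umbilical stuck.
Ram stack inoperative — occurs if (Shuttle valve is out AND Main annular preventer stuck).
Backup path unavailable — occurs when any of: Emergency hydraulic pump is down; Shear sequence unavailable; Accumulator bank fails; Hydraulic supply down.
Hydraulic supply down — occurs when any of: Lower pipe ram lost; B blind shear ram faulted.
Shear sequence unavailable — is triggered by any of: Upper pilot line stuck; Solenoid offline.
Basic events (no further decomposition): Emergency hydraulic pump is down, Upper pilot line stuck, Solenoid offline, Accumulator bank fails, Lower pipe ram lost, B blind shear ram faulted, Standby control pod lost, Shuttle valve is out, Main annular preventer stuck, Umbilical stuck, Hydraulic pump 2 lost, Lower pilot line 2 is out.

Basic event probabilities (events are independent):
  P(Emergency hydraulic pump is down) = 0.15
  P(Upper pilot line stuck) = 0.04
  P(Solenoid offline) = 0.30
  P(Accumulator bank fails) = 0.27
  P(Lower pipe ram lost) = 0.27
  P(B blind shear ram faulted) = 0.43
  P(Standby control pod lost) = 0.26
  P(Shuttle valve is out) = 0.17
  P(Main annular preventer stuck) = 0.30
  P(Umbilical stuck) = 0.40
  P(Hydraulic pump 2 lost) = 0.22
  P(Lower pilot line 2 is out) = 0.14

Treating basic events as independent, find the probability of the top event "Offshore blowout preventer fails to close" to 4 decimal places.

0.9510

P(Shear sequence unavailable) [OR] = 1 − (1−0.04) × (1−0.30) = 0.328000
P(Hydraulic supply down) [OR] = 1 − (1−0.27) × (1−0.43) = 0.583900
P(Backup path unavailable) [OR] = 1 − (1−0.15) × (1−0.328000) × (1−0.27) × (1−0.583900) = 0.826496
P(Ram stack inoperative) [AND] = 0.17 × 0.30 = 0.051000
P(Annular stack inoperative) [OR] = 1 − (1−0.26) × (1−0.051000) × (1−0.40) = 0.578644
P(Offshore blowout preventer fails to close) [OR] = 1 − (1−0.826496) × (1−0.578644) × (1−0.22) × (1−0.14) = 0.950960
Rounded to 4 decimal places: P(Offshore blowout preventer fails to close) ≈ 0.9510.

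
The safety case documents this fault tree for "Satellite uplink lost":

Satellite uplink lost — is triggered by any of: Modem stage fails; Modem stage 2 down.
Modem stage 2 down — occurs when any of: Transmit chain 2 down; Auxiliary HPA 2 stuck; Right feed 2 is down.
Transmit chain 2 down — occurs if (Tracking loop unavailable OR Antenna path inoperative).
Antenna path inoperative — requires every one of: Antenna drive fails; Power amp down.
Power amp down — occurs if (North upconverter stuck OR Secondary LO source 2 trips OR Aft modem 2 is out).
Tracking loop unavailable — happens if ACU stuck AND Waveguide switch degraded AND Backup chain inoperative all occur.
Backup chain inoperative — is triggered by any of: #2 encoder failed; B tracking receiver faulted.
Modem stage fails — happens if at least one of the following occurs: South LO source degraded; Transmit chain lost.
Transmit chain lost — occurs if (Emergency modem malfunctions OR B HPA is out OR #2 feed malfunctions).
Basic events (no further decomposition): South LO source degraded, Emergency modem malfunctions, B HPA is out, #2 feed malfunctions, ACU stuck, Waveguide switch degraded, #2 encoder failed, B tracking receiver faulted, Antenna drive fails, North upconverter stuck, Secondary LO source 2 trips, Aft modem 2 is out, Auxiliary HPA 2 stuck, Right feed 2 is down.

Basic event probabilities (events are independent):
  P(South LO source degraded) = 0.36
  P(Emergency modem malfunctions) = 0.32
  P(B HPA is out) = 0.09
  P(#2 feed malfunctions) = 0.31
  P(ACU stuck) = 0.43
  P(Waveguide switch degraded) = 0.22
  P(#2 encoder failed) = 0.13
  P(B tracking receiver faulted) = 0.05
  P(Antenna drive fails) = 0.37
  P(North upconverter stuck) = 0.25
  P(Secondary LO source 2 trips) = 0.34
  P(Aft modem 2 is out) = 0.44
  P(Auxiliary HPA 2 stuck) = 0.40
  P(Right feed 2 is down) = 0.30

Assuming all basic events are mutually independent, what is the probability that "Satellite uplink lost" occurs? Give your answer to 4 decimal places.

P(Transmit chain lost) [OR] = 1 − (1−0.32) × (1−0.09) × (1−0.31) = 0.573028
P(Modem stage fails) [OR] = 1 − (1−0.36) × (1−0.573028) = 0.726738
P(Backup chain inoperative) [OR] = 1 − (1−0.13) × (1−0.05) = 0.173500
P(Tracking loop unavailable) [AND] = 0.43 × 0.22 × 0.173500 = 0.016413
P(Power amp down) [OR] = 1 − (1−0.25) × (1−0.34) × (1−0.44) = 0.722800
P(Antenna path inoperative) [AND] = 0.37 × 0.722800 = 0.267436
P(Transmit chain 2 down) [OR] = 1 − (1−0.016413) × (1−0.267436) = 0.279460
P(Modem stage 2 down) [OR] = 1 − (1−0.279460) × (1−0.40) × (1−0.30) = 0.697373
P(Satellite uplink lost) [OR] = 1 − (1−0.726738) × (1−0.697373) = 0.917304
Rounded to 4 decimal places: P(Satellite uplink lost) ≈ 0.9173.

0.9173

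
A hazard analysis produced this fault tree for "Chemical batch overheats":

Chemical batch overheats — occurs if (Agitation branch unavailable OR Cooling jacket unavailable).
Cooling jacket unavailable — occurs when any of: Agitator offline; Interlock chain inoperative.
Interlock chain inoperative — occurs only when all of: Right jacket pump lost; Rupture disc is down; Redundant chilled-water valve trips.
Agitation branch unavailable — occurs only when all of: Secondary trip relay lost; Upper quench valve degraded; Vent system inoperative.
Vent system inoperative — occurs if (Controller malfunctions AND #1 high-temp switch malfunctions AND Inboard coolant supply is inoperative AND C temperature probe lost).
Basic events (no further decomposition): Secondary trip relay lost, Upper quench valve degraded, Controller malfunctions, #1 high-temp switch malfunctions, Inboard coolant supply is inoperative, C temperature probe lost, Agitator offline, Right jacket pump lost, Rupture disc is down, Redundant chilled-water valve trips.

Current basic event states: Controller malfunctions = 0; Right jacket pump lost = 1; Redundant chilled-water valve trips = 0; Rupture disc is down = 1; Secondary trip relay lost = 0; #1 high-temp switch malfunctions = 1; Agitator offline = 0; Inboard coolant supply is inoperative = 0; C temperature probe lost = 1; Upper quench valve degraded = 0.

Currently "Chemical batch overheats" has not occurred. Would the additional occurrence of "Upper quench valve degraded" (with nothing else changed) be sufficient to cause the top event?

No

Counterfactual: set "Upper quench valve degraded" to occurred.
Vent system inoperative [AND]: Controller malfunctions=not, #1 high-temp switch malfunctions=occurs, Inboard coolant supply is inoperative=not, C temperature probe lost=occurs → not all inputs occur → does not occur.
Agitation branch unavailable [AND]: Secondary trip relay lost=not, Upper quench valve degraded=occurs, Vent system inoperative=not → not all inputs occur → does not occur.
Interlock chain inoperative [AND]: Right jacket pump lost=occurs, Rupture disc is down=occurs, Redundant chilled-water valve trips=not → not all inputs occur → does not occur.
Cooling jacket unavailable [OR]: Agitator offline=not, Interlock chain inoperative=not → no input occurs → does not occur.
Chemical batch overheats [OR]: Agitation branch unavailable=not, Cooling jacket unavailable=not → no input occurs → does not occur.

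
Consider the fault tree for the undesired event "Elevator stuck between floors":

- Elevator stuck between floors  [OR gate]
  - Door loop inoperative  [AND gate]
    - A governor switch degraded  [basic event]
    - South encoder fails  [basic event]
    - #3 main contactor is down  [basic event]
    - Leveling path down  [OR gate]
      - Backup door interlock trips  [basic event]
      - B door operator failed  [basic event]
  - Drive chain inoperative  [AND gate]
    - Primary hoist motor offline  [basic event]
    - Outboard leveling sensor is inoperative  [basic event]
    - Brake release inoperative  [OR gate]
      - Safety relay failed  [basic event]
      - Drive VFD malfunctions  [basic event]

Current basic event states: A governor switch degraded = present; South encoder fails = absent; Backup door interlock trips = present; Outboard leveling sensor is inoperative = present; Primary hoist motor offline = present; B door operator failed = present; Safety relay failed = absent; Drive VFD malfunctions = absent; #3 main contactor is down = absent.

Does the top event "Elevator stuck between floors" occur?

No

Leveling path down [OR]: Backup door interlock trips=occurs, B door operator failed=occurs → at least one input occurs → occurs.
Door loop inoperative [AND]: A governor switch degraded=occurs, South encoder fails=not, #3 main contactor is down=not, Leveling path down=occurs → not all inputs occur → does not occur.
Brake release inoperative [OR]: Safety relay failed=not, Drive VFD malfunctions=not → no input occurs → does not occur.
Drive chain inoperative [AND]: Primary hoist motor offline=occurs, Outboard leveling sensor is inoperative=occurs, Brake release inoperative=not → not all inputs occur → does not occur.
Elevator stuck between floors [OR]: Door loop inoperative=not, Drive chain inoperative=not → no input occurs → does not occur.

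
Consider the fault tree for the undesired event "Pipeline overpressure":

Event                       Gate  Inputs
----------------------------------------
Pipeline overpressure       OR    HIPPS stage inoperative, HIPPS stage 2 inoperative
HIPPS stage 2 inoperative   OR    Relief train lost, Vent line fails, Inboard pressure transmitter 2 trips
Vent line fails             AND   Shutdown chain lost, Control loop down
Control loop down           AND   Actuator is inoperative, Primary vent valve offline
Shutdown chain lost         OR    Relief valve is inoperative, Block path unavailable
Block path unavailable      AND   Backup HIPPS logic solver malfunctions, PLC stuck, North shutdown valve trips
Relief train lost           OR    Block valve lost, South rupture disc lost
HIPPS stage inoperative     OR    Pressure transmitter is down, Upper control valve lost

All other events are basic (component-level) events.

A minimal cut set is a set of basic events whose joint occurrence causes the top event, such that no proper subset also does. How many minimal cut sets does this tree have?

HIPPS stage inoperative [OR]: union of children's cut sets → 2 cut set(s).
Relief train lost [OR]: union of children's cut sets → 2 cut set(s).
Block path unavailable [AND]: one cut set from each child combined → 1 × 1 × 1 = 1 cut set(s).
Shutdown chain lost [OR]: union of children's cut sets → 2 cut set(s).
Control loop down [AND]: one cut set from each child combined → 1 × 1 = 1 cut set(s).
Vent line fails [AND]: one cut set from each child combined → 2 × 1 = 2 cut set(s).
HIPPS stage 2 inoperative [OR]: union of children's cut sets → 5 cut set(s).
Pipeline overpressure [OR]: union of children's cut sets → 7 cut set(s).
Minimal cut sets: {Pressure transmitter is down}; {Upper control valve lost}; {Block valve lost}; {South rupture disc lost}; {Actuator is inoperative, Primary vent valve offline, Relief valve is inoperative}; {Actuator is inoperative, Backup HIPPS logic solver malfunctions, North shutdown valve trips, PLC stuck, Primary vent valve offline}; {Inboard pressure transmitter 2 trips}.

7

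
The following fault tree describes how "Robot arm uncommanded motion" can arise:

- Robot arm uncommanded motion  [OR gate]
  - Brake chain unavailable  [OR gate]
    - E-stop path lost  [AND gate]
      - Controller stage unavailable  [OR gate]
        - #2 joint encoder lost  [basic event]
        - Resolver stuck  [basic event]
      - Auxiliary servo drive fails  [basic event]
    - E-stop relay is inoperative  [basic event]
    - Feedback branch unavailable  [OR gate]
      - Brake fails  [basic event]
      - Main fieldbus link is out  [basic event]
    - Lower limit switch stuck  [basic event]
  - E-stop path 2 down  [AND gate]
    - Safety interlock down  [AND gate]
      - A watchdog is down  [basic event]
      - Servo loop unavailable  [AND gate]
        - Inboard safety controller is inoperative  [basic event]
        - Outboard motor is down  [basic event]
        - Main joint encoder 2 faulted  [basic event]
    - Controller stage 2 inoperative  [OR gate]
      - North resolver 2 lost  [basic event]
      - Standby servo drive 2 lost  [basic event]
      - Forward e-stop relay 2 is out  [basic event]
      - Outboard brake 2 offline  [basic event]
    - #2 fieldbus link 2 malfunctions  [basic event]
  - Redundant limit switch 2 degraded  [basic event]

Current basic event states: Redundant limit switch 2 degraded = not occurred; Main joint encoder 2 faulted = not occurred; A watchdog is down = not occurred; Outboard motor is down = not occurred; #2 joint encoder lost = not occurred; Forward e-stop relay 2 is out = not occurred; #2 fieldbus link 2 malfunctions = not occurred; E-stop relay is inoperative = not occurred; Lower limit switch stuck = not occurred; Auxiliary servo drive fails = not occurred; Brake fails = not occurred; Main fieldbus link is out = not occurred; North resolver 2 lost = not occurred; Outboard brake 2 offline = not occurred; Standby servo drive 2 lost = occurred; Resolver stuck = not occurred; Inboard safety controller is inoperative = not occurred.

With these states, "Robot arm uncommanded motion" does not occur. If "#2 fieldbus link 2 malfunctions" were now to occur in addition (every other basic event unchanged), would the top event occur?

No

Counterfactual: set "#2 fieldbus link 2 malfunctions" to occurred.
Controller stage unavailable [OR]: #2 joint encoder lost=not, Resolver stuck=not → no input occurs → does not occur.
E-stop path lost [AND]: Controller stage unavailable=not, Auxiliary servo drive fails=not → not all inputs occur → does not occur.
Feedback branch unavailable [OR]: Brake fails=not, Main fieldbus link is out=not → no input occurs → does not occur.
Brake chain unavailable [OR]: E-stop path lost=not, E-stop relay is inoperative=not, Feedback branch unavailable=not, Lower limit switch stuck=not → no input occurs → does not occur.
Servo loop unavailable [AND]: Inboard safety controller is inoperative=not, Outboard motor is down=not, Main joint encoder 2 faulted=not → not all inputs occur → does not occur.
Safety interlock down [AND]: A watchdog is down=not, Servo loop unavailable=not → not all inputs occur → does not occur.
Controller stage 2 inoperative [OR]: North resolver 2 lost=not, Standby servo drive 2 lost=occurs, Forward e-stop relay 2 is out=not, Outboard brake 2 offline=not → at least one input occurs → occurs.
E-stop path 2 down [AND]: Safety interlock down=not, Controller stage 2 inoperative=occurs, #2 fieldbus link 2 malfunctions=occurs → not all inputs occur → does not occur.
Robot arm uncommanded motion [OR]: Brake chain unavailable=not, E-stop path 2 down=not, Redundant limit switch 2 degraded=not → no input occurs → does not occur.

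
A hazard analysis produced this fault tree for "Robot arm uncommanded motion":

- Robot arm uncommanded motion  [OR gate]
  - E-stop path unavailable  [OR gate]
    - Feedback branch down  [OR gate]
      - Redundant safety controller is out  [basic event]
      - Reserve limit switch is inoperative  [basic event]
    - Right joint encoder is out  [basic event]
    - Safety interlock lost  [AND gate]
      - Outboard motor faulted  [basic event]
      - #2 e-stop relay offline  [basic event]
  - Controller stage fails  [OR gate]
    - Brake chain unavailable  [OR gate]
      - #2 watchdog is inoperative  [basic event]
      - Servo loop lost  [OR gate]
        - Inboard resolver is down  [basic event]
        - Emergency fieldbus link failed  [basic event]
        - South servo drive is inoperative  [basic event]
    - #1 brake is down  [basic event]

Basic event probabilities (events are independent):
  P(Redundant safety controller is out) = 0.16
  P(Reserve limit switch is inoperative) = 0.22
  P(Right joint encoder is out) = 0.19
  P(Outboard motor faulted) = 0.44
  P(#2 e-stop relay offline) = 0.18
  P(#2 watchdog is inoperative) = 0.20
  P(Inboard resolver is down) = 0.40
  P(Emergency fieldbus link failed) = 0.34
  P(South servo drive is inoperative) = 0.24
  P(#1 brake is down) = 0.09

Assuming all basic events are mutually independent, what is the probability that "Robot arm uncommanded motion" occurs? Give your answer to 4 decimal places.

P(Feedback branch down) [OR] = 1 − (1−0.16) × (1−0.22) = 0.344800
P(Safety interlock lost) [AND] = 0.44 × 0.18 = 0.079200
P(E-stop path unavailable) [OR] = 1 − (1−0.344800) × (1−0.19) × (1−0.079200) = 0.511320
P(Servo loop lost) [OR] = 1 − (1−0.40) × (1−0.34) × (1−0.24) = 0.699040
P(Brake chain unavailable) [OR] = 1 − (1−0.20) × (1−0.699040) = 0.759232
P(Controller stage fails) [OR] = 1 − (1−0.759232) × (1−0.09) = 0.780901
P(Robot arm uncommanded motion) [OR] = 1 − (1−0.511320) × (1−0.780901) = 0.892931
Rounded to 4 decimal places: P(Robot arm uncommanded motion) ≈ 0.8929.

0.8929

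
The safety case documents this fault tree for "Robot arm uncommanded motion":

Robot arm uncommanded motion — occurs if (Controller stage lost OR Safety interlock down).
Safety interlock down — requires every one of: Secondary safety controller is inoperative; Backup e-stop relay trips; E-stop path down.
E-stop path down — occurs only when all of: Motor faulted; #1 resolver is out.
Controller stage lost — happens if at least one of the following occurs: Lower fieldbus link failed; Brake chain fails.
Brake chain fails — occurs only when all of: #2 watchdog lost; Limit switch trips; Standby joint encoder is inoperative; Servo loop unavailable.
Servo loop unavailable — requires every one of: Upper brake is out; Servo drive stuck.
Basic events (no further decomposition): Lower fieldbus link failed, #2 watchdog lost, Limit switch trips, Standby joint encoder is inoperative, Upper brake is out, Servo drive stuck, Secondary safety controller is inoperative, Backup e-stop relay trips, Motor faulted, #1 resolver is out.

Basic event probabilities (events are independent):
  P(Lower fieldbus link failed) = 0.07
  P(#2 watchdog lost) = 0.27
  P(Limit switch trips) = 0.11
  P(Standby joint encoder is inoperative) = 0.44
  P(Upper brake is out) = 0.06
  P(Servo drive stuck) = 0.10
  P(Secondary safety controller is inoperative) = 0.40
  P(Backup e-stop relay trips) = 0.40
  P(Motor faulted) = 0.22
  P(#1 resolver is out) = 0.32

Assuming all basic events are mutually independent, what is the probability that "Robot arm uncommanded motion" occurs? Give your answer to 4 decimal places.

P(Servo loop unavailable) [AND] = 0.06 × 0.10 = 0.006000
P(Brake chain fails) [AND] = 0.27 × 0.11 × 0.44 × 0.006000 = 0.000078
P(Controller stage lost) [OR] = 1 − (1−0.07) × (1−0.000078) = 0.070073
P(E-stop path down) [AND] = 0.22 × 0.32 = 0.070400
P(Safety interlock down) [AND] = 0.40 × 0.40 × 0.070400 = 0.011264
P(Robot arm uncommanded motion) [OR] = 1 − (1−0.070073) × (1−0.011264) = 0.080548
Rounded to 4 decimal places: P(Robot arm uncommanded motion) ≈ 0.0805.

0.0805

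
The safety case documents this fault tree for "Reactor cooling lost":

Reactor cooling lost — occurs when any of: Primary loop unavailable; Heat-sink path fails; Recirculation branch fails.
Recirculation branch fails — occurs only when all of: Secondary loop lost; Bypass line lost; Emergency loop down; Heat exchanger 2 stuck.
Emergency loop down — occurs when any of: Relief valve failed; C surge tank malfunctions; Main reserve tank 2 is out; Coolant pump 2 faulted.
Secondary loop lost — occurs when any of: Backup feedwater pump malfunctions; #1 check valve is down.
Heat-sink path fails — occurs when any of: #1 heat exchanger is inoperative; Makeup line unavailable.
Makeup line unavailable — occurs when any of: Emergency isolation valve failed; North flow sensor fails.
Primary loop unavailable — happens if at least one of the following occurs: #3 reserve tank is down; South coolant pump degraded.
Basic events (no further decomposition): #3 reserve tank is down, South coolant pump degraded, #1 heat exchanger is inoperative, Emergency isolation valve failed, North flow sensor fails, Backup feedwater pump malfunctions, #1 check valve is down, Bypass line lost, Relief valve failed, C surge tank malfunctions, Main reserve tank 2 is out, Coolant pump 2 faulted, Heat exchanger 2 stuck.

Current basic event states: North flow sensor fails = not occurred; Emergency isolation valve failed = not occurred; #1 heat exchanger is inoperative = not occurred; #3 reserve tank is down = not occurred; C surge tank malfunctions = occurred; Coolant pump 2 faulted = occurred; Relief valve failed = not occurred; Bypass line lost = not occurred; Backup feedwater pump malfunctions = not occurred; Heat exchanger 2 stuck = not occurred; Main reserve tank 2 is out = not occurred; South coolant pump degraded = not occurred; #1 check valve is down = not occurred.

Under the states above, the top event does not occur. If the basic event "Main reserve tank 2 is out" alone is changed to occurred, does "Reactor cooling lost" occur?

No

Counterfactual: set "Main reserve tank 2 is out" to occurred.
Primary loop unavailable [OR]: #3 reserve tank is down=not, South coolant pump degraded=not → no input occurs → does not occur.
Makeup line unavailable [OR]: Emergency isolation valve failed=not, North flow sensor fails=not → no input occurs → does not occur.
Heat-sink path fails [OR]: #1 heat exchanger is inoperative=not, Makeup line unavailable=not → no input occurs → does not occur.
Secondary loop lost [OR]: Backup feedwater pump malfunctions=not, #1 check valve is down=not → no input occurs → does not occur.
Emergency loop down [OR]: Relief valve failed=not, C surge tank malfunctions=occurs, Main reserve tank 2 is out=occurs, Coolant pump 2 faulted=occurs → at least one input occurs → occurs.
Recirculation branch fails [AND]: Secondary loop lost=not, Bypass line lost=not, Emergency loop down=occurs, Heat exchanger 2 stuck=not → not all inputs occur → does not occur.
Reactor cooling lost [OR]: Primary loop unavailable=not, Heat-sink path fails=not, Recirculation branch fails=not → no input occurs → does not occur.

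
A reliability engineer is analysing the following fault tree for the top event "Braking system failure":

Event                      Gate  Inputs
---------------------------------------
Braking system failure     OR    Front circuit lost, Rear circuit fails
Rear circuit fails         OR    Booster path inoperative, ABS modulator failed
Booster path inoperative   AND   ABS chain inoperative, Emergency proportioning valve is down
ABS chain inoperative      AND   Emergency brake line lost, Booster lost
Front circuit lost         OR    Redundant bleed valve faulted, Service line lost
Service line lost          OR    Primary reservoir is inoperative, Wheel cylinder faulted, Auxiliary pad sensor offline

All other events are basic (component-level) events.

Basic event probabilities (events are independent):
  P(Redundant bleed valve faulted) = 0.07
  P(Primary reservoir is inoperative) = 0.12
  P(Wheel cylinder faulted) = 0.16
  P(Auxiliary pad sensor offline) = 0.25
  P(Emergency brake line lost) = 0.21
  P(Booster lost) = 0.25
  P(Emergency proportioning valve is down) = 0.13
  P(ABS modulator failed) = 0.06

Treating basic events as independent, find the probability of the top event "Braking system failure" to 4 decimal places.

0.5187

P(Service line lost) [OR] = 1 − (1−0.12) × (1−0.16) × (1−0.25) = 0.445600
P(Front circuit lost) [OR] = 1 − (1−0.07) × (1−0.445600) = 0.484408
P(ABS chain inoperative) [AND] = 0.21 × 0.25 = 0.052500
P(Booster path inoperative) [AND] = 0.052500 × 0.13 = 0.006825
P(Rear circuit fails) [OR] = 1 − (1−0.006825) × (1−0.06) = 0.066416
P(Braking system failure) [OR] = 1 − (1−0.484408) × (1−0.066416) = 0.518652
Rounded to 4 decimal places: P(Braking system failure) ≈ 0.5187.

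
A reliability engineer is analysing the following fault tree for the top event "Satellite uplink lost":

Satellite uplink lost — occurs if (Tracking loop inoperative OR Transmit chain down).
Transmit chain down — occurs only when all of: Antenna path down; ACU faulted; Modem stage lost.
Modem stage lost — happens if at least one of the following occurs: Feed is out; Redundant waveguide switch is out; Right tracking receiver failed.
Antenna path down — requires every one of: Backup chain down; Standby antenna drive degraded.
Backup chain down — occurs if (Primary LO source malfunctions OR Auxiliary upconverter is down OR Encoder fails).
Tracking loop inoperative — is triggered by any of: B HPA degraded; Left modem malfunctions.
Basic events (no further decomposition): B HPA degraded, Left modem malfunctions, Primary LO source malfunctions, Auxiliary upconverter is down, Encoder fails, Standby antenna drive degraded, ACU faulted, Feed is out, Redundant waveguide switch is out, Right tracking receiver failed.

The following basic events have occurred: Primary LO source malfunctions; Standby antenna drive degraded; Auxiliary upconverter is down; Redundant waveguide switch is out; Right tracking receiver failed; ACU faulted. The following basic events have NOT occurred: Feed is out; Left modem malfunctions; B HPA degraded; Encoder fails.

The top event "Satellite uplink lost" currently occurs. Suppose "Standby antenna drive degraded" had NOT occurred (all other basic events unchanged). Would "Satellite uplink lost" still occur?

Counterfactual: set "Standby antenna drive degraded" to not occurred.
Tracking loop inoperative [OR]: B HPA degraded=not, Left modem malfunctions=not → no input occurs → does not occur.
Backup chain down [OR]: Primary LO source malfunctions=occurs, Auxiliary upconverter is down=occurs, Encoder fails=not → at least one input occurs → occurs.
Antenna path down [AND]: Backup chain down=occurs, Standby antenna drive degraded=not → not all inputs occur → does not occur.
Modem stage lost [OR]: Feed is out=not, Redundant waveguide switch is out=occurs, Right tracking receiver failed=occurs → at least one input occurs → occurs.
Transmit chain down [AND]: Antenna path down=not, ACU faulted=occurs, Modem stage lost=occurs → not all inputs occur → does not occur.
Satellite uplink lost [OR]: Tracking loop inoperative=not, Transmit chain down=not → no input occurs → does not occur.

No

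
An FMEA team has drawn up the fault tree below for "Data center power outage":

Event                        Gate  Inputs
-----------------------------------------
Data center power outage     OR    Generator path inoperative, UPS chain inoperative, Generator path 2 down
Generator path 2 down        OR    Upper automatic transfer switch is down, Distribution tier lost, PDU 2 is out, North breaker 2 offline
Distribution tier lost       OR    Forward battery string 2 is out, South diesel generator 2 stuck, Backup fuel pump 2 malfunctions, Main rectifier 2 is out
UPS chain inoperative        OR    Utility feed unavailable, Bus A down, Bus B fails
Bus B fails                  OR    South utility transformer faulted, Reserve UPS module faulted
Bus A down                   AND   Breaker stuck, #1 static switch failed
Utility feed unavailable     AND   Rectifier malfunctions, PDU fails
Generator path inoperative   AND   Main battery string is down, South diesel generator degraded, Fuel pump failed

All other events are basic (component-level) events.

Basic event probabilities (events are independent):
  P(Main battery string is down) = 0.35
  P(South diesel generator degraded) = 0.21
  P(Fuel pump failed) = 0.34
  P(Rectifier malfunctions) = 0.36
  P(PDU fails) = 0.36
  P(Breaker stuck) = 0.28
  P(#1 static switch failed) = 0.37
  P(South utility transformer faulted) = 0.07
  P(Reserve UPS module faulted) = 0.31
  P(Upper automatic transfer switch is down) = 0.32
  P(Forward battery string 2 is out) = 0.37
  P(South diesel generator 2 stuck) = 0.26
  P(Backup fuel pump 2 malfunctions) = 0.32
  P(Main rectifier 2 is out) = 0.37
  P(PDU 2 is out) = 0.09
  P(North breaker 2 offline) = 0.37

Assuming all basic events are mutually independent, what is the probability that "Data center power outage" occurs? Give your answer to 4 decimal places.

P(Generator path inoperative) [AND] = 0.35 × 0.21 × 0.34 = 0.024990
P(Utility feed unavailable) [AND] = 0.36 × 0.36 = 0.129600
P(Bus A down) [AND] = 0.28 × 0.37 = 0.103600
P(Bus B fails) [OR] = 1 − (1−0.07) × (1−0.31) = 0.358300
P(UPS chain inoperative) [OR] = 1 − (1−0.129600) × (1−0.103600) × (1−0.358300) = 0.499329
P(Distribution tier lost) [OR] = 1 − (1−0.37) × (1−0.26) × (1−0.32) × (1−0.37) = 0.800280
P(Generator path 2 down) [OR] = 1 − (1−0.32) × (1−0.800280) × (1−0.09) × (1−0.37) = 0.922140
P(Data center power outage) [OR] = 1 − (1−0.024990) × (1−0.499329) × (1−0.922140) = 0.961992
Rounded to 4 decimal places: P(Data center power outage) ≈ 0.9620.

0.9620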